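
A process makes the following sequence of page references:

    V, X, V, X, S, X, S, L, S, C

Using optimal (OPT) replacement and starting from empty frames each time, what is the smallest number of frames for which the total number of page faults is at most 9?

f=1: 10 faults
f=2: 5 faults
f=3: 5 faults
f=4: 5 faults
f=5: 5 faults
Smallest f with faults ≤ 9 is 2.

2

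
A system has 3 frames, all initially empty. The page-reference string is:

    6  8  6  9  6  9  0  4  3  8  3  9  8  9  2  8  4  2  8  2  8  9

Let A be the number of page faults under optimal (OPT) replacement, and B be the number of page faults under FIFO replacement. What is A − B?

-3

Under OPT: F F . F . . F F F . . . . . F . F . . . . F → 9 faults.
Under FIFO: F F . F . . F F F F . F . . F . F . F . . F → 12 faults.
A − B = 9 − 12 = -3.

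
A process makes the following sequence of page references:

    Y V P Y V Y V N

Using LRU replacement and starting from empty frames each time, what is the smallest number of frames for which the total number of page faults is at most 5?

3

f=1: 8 faults
f=2: 6 faults
f=3: 4 faults
f=4: 4 faults
Smallest f with faults ≤ 5 is 3.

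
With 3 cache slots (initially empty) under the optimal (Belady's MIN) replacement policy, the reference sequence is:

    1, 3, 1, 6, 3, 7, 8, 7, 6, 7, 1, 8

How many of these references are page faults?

6

1 -> miss, frames [1]
3 -> miss, frames [1, 3]
1 -> hit
6 -> miss, frames [1, 3, 6]
3 -> hit
7 -> miss, evict 3, frames [1, 6, 7]
8 -> miss, evict 1, frames [6, 7, 8]
7 -> hit
6 -> hit
7 -> hit
1 -> miss, evict 7, frames [6, 8, 1]
8 -> hit
Page faults: 6.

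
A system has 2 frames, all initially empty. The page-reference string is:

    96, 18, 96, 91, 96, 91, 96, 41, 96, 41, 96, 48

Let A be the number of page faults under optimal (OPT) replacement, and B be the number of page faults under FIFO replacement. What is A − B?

Under OPT: F F . F . . . F . . . F → 5 faults.
Under FIFO: F F . F F . . F . . . F → 6 faults.
A − B = 5 − 6 = -1.

-1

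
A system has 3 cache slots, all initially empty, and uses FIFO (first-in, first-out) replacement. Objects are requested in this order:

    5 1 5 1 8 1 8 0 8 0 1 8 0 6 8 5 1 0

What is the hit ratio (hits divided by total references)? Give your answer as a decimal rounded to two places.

5 → miss, frames {5}
1 → miss, frames {5,1}
5 → hit
1 → hit
8 → miss, frames {5,1,8}
1 → hit
8 → hit
0 → miss, evict 5, frames {1,8,0}
8 → hit
0 → hit
1 → hit
8 → hit
0 → hit
6 → miss, evict 1, frames {8,0,6}
8 → hit
5 → miss, evict 8, frames {0,6,5}
1 → miss, evict 0, frames {6,5,1}
0 → miss, evict 6, frames {5,1,0}
Hits: 10 of 18 references → 10/18 = 0.5556.

0.56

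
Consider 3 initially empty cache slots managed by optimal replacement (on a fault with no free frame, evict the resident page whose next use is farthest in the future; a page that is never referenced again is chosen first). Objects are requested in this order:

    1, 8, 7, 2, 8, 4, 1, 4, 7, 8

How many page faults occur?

6

1: miss, frames [1]
8: miss, frames [1, 8]
7: miss, frames [1, 8, 7]
2: miss, evict 7, frames [1, 8, 2]
8: hit
4: miss, evict 2, frames [1, 8, 4]
1: hit
4: hit
7: miss, evict 4, frames [1, 8, 7]
8: hit
Page faults: 6.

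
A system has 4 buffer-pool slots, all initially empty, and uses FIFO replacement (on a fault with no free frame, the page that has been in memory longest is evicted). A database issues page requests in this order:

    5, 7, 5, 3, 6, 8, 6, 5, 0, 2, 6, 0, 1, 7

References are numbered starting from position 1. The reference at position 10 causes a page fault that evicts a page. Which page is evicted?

6

pos 1: 5 -> fault, frames {5}
pos 2: 7 -> fault, frames {5,7}
pos 3: 5 -> hit
pos 4: 3 -> fault, frames {5,7,3}
pos 5: 6 -> fault, frames {5,7,3,6}
pos 6: 8 -> fault, evict 5, frames {7,3,6,8}
pos 7: 6 -> hit
pos 8: 5 -> fault, evict 7, frames {3,6,8,5}
pos 9: 0 -> fault, evict 3, frames {6,8,5,0}
pos 10: 2 -> fault, evict 6, frames {8,5,0,2}
At position 10, page 6 is evicted.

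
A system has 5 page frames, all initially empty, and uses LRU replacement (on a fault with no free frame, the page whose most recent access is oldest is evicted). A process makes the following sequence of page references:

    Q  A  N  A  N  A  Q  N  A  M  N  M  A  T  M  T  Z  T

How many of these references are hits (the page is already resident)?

Q → miss, frames [Q]
A → miss, frames [Q, A]
N → miss, frames [Q, A, N]
A → hit
N → hit
A → hit
Q → hit
N → hit
A → hit
M → miss, frames [Q, N, A, M]
N → hit
M → hit
A → hit
T → miss, frames [Q, N, M, A, T]
M → hit
T → hit
Z → miss, evict Q, frames [N, A, M, T, Z]
T → hit
Hits: 12.

12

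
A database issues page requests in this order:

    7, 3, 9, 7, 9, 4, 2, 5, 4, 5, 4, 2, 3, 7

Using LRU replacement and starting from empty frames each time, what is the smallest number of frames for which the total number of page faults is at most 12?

f=1: 14 faults
f=2: 11 faults
f=3: 8 faults
f=4: 8 faults
f=5: 8 faults
f=6: 6 faults
Smallest f with faults ≤ 12 is 2.

2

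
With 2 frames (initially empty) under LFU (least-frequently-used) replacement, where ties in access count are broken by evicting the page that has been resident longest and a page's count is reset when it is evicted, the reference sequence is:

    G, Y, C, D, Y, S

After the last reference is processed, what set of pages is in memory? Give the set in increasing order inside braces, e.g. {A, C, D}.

G -> miss, frames {G}
Y -> miss, frames {G,Y}
C -> miss, evict G, frames {Y,C}
D -> miss, evict Y, frames {C,D}
Y -> miss, evict C, frames {D,Y}
S -> miss, evict D, frames {Y,S}

{S, Y}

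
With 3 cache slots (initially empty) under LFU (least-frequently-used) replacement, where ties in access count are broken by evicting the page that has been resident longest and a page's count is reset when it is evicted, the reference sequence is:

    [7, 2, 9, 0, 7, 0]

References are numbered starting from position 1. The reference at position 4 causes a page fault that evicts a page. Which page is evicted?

pos 1: 7 → fault, frames (7)
pos 2: 2 → fault, frames (7 2)
pos 3: 9 → fault, frames (7 2 9)
pos 4: 0 → fault, evict 7, frames (2 9 0)
At position 4, page 7 is evicted.

7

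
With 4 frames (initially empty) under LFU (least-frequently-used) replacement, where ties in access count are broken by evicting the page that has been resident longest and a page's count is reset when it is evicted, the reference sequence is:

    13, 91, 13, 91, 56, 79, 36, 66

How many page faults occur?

6

13: miss, frames (13)
91: miss, frames (13 91)
13: hit
91: hit
56: miss, frames (13 91 56)
79: miss, frames (13 91 56 79)
36: miss, evict 56, frames (13 91 79 36)
66: miss, evict 79, frames (13 91 36 66)
Page faults: 6.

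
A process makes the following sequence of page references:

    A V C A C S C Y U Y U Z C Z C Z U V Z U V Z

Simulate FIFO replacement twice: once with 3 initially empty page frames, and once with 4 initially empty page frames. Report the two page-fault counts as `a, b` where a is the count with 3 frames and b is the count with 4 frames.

3 frames: F F F . . F . F F . . F F . . . . F . F . F → 11 faults.
4 frames: F F F . . F . F F . . F F . . . . F . . . . → 9 faults.
9 < 11: adding a frame reduced faults, as is typical.

11, 9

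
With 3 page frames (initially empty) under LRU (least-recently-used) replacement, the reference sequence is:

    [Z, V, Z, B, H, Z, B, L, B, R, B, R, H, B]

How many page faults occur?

7

Z → miss, frames [Z]
V → miss, frames [Z, V]
Z → hit
B → miss, frames [V, Z, B]
H → miss, evict V, frames [Z, B, H]
Z → hit
B → hit
L → miss, evict H, frames [Z, B, L]
B → hit
R → miss, evict Z, frames [L, B, R]
B → hit
R → hit
H → miss, evict L, frames [B, R, H]
B → hit
Page faults: 7.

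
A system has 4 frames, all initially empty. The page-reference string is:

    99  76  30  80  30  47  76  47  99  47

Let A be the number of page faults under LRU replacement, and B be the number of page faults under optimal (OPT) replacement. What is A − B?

1

Under LRU: F F F F . F . . F . → 6 faults.
Under OPT: F F F F . F . . . . → 5 faults.
A − B = 6 − 5 = 1.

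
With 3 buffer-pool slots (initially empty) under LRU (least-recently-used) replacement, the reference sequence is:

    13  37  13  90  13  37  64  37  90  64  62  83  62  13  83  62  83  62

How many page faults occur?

8

13 → miss, frames {13}
37 → miss, frames {13,37}
13 → hit
90 → miss, frames {37,13,90}
13 → hit
37 → hit
64 → miss, evict 90, frames {13,37,64}
37 → hit
90 → miss, evict 13, frames {64,37,90}
64 → hit
62 → miss, evict 37, frames {90,64,62}
83 → miss, evict 90, frames {64,62,83}
62 → hit
13 → miss, evict 64, frames {83,62,13}
83 → hit
62 → hit
83 → hit
62 → hit
Page faults: 8.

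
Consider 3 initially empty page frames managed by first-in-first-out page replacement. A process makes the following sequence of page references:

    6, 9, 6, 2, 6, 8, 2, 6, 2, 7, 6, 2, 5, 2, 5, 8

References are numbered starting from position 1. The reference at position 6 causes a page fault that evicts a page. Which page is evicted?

pos 1: 6: miss, frames {6}
pos 2: 9: miss, frames {6,9}
pos 3: 6: hit
pos 4: 2: miss, frames {6,9,2}
pos 5: 6: hit
pos 6: 8: miss, evict 6, frames {9,2,8}
At position 6, page 6 is evicted.

6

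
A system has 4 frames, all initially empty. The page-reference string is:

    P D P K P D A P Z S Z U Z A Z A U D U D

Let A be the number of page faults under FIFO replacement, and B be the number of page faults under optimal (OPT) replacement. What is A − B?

Under FIFO: F F . F . . F . F F . F . . . . . F . . → 8 faults.
Under OPT: F F . F . . F . F F . F . . . . . . . . → 7 faults.
A − B = 8 − 7 = 1.

1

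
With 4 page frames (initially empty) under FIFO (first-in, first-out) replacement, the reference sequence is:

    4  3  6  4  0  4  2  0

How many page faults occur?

5

4: miss, frames [4]
3: miss, frames [4, 3]
6: miss, frames [4, 3, 6]
4: hit
0: miss, frames [4, 3, 6, 0]
4: hit
2: miss, evict 4, frames [3, 6, 0, 2]
0: hit
Page faults: 5.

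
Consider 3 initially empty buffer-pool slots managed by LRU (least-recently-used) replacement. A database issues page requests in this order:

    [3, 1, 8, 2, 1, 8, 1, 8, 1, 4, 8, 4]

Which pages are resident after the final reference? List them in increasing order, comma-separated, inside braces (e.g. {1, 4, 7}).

3 -> fault, frames [3]
1 -> fault, frames [3, 1]
8 -> fault, frames [3, 1, 8]
2 -> fault, evict 3, frames [1, 8, 2]
1 -> hit
8 -> hit
1 -> hit
8 -> hit
1 -> hit
4 -> fault, evict 2, frames [8, 1, 4]
8 -> hit
4 -> hit

{1, 4, 8}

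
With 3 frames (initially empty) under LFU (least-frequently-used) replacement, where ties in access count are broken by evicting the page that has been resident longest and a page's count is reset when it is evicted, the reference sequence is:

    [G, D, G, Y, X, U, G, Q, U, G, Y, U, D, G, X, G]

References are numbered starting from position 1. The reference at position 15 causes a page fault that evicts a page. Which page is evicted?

D

pos 1: G -> fault, frames {G}
pos 2: D -> fault, frames {G,D}
pos 3: G -> hit
pos 4: Y -> fault, frames {G,D,Y}
pos 5: X -> fault, evict D, frames {G,Y,X}
pos 6: U -> fault, evict Y, frames {G,X,U}
pos 7: G -> hit
pos 8: Q -> fault, evict X, frames {G,U,Q}
pos 9: U -> hit
pos 10: G -> hit
pos 11: Y -> fault, evict Q, frames {G,U,Y}
pos 12: U -> hit
pos 13: D -> fault, evict Y, frames {G,U,D}
pos 14: G -> hit
pos 15: X -> fault, evict D, frames {G,U,X}
At position 15, page D is evicted.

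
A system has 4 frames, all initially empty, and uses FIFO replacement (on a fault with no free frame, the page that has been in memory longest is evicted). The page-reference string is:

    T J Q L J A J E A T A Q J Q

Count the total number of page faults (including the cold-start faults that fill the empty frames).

T → fault, frames {T}
J → fault, frames {T,J}
Q → fault, frames {T,J,Q}
L → fault, frames {T,J,Q,L}
J → hit
A → fault, evict T, frames {J,Q,L,A}
J → hit
E → fault, evict J, frames {Q,L,A,E}
A → hit
T → fault, evict Q, frames {L,A,E,T}
A → hit
Q → fault, evict L, frames {A,E,T,Q}
J → fault, evict A, frames {E,T,Q,J}
Q → hit
Page faults: 9.

9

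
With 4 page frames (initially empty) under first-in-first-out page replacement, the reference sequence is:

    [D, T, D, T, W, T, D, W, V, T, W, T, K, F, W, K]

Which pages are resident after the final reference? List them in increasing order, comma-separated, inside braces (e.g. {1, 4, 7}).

{F, K, V, W}

D -> miss, frames (D)
T -> miss, frames (D T)
D -> hit
T -> hit
W -> miss, frames (D T W)
T -> hit
D -> hit
W -> hit
V -> miss, frames (D T W V)
T -> hit
W -> hit
T -> hit
K -> miss, evict D, frames (T W V K)
F -> miss, evict T, frames (W V K F)
W -> hit
K -> hit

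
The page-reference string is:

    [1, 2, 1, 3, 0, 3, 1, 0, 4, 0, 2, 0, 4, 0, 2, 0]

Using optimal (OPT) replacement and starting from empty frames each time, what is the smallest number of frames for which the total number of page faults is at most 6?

3

f=1: 16 faults
f=2: 9 faults
f=3: 6 faults
f=4: 5 faults
f=5: 5 faults
Smallest f with faults ≤ 6 is 3.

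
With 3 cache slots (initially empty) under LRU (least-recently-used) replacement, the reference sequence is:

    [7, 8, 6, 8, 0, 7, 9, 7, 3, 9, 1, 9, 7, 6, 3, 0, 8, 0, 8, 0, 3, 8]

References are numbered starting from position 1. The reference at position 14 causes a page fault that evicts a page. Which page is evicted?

1

pos 1: 7: miss, frames [7]
pos 2: 8: miss, frames [7, 8]
pos 3: 6: miss, frames [7, 8, 6]
pos 4: 8: hit
pos 5: 0: miss, evict 7, frames [6, 8, 0]
pos 6: 7: miss, evict 6, frames [8, 0, 7]
pos 7: 9: miss, evict 8, frames [0, 7, 9]
pos 8: 7: hit
pos 9: 3: miss, evict 0, frames [9, 7, 3]
pos 10: 9: hit
pos 11: 1: miss, evict 7, frames [3, 9, 1]
pos 12: 9: hit
pos 13: 7: miss, evict 3, frames [1, 9, 7]
pos 14: 6: miss, evict 1, frames [9, 7, 6]
At position 14, page 1 is evicted.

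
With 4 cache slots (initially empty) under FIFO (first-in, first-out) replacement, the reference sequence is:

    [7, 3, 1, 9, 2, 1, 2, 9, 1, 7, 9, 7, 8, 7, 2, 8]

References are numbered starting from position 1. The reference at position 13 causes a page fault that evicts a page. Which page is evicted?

pos 1: 7 -> miss, frames {7}
pos 2: 3 -> miss, frames {7,3}
pos 3: 1 -> miss, frames {7,3,1}
pos 4: 9 -> miss, frames {7,3,1,9}
pos 5: 2 -> miss, evict 7, frames {3,1,9,2}
pos 6: 1 -> hit
pos 7: 2 -> hit
pos 8: 9 -> hit
pos 9: 1 -> hit
pos 10: 7 -> miss, evict 3, frames {1,9,2,7}
pos 11: 9 -> hit
pos 12: 7 -> hit
pos 13: 8 -> miss, evict 1, frames {9,2,7,8}
At position 13, page 1 is evicted.

1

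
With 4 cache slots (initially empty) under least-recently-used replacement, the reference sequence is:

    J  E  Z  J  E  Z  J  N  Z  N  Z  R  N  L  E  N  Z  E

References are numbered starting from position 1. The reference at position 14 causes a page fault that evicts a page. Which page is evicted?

J

pos 1: J -> fault, frames [J]
pos 2: E -> fault, frames [J, E]
pos 3: Z -> fault, frames [J, E, Z]
pos 4: J -> hit
pos 5: E -> hit
pos 6: Z -> hit
pos 7: J -> hit
pos 8: N -> fault, frames [E, Z, J, N]
pos 9: Z -> hit
pos 10: N -> hit
pos 11: Z -> hit
pos 12: R -> fault, evict E, frames [J, N, Z, R]
pos 13: N -> hit
pos 14: L -> fault, evict J, frames [Z, R, N, L]
At position 14, page J is evicted.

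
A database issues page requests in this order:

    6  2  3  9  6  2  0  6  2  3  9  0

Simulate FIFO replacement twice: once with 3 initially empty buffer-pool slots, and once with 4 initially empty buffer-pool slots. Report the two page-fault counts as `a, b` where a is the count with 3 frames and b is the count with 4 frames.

9, 10

3 frames: F F F F F F F . . F F . → 9 faults.
4 frames: F F F F . . F F F F F F → 10 faults.
10 > 9: adding a frame increased faults — Belady's anomaly.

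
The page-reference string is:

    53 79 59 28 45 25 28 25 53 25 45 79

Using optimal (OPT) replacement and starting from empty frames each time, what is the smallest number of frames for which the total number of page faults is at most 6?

5

f=1: 12 faults
f=2: 9 faults
f=3: 8 faults
f=4: 7 faults
f=5: 6 faults
f=6: 6 faults
Smallest f with faults ≤ 6 is 5.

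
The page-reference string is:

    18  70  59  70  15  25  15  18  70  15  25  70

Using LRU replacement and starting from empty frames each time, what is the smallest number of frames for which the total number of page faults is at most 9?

3

f=1: 12 faults
f=2: 10 faults
f=3: 8 faults
f=4: 6 faults
f=5: 5 faults
Smallest f with faults ≤ 9 is 3.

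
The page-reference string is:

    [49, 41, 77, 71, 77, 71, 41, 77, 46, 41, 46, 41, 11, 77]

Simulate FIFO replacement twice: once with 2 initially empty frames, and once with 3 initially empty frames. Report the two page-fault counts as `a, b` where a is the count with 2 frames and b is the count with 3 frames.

10, 8

2 frames: F F F F . . F F F F . . F F → 10 faults.
3 frames: F F F F . . . . F F . . F F → 8 faults.
8 < 10: adding a frame reduced faults, as is typical.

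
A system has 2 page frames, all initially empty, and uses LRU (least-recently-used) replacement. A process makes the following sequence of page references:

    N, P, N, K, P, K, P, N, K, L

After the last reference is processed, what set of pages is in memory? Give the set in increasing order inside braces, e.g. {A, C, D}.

N -> fault, frames [N]
P -> fault, frames [N, P]
N -> hit
K -> fault, evict P, frames [N, K]
P -> fault, evict N, frames [K, P]
K -> hit
P -> hit
N -> fault, evict K, frames [P, N]
K -> fault, evict P, frames [N, K]
L -> fault, evict N, frames [K, L]

{K, L}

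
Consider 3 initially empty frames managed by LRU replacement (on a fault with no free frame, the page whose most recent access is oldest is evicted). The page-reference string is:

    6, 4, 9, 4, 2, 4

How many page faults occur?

4

6 -> miss, frames [6]
4 -> miss, frames [6, 4]
9 -> miss, frames [6, 4, 9]
4 -> hit
2 -> miss, evict 6, frames [9, 4, 2]
4 -> hit
Page faults: 4.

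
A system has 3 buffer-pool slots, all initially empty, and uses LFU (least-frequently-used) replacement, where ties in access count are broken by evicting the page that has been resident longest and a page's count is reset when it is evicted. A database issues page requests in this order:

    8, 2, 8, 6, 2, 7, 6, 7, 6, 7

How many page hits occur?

8 → miss, frames (8)
2 → miss, frames (8 2)
8 → hit
6 → miss, frames (8 2 6)
2 → hit
7 → miss, evict 6, frames (8 2 7)
6 → miss, evict 7, frames (8 2 6)
7 → miss, evict 6, frames (8 2 7)
6 → miss, evict 7, frames (8 2 6)
7 → miss, evict 6, frames (8 2 7)
Hits: 2.

2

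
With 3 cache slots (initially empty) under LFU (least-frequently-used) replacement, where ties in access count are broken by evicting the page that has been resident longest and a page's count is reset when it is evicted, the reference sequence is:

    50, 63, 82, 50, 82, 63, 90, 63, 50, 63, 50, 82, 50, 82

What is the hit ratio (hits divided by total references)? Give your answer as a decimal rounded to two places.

50 → miss, frames {50}
63 → miss, frames {50,63}
82 → miss, frames {50,63,82}
50 → hit
82 → hit
63 → hit
90 → miss, evict 50, frames {63,82,90}
63 → hit
50 → miss, evict 90, frames {63,82,50}
63 → hit
50 → hit
82 → hit
50 → hit
82 → hit
Hits: 9 of 14 references → 9/14 = 0.6429.

0.64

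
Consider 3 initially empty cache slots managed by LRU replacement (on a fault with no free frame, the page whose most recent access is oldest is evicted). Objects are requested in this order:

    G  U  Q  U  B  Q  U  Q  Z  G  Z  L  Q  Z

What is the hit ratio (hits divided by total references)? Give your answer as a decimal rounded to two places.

0.43

G: fault, frames [G]
U: fault, frames [G, U]
Q: fault, frames [G, U, Q]
U: hit
B: fault, evict G, frames [Q, U, B]
Q: hit
U: hit
Q: hit
Z: fault, evict B, frames [U, Q, Z]
G: fault, evict U, frames [Q, Z, G]
Z: hit
L: fault, evict Q, frames [G, Z, L]
Q: fault, evict G, frames [Z, L, Q]
Z: hit
Hits: 6 of 14 references → 6/14 = 0.4286.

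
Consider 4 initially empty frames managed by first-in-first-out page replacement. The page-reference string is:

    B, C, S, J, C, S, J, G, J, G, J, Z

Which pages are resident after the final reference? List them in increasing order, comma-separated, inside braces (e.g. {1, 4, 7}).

B: miss, frames (B)
C: miss, frames (B C)
S: miss, frames (B C S)
J: miss, frames (B C S J)
C: hit
S: hit
J: hit
G: miss, evict B, frames (C S J G)
J: hit
G: hit
J: hit
Z: miss, evict C, frames (S J G Z)

{G, J, S, Z}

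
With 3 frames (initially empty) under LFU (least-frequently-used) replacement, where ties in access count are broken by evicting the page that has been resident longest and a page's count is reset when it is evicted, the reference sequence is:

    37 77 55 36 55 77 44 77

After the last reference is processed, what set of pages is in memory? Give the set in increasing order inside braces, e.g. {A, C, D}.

{44, 55, 77}

37: miss, frames {37}
77: miss, frames {37,77}
55: miss, frames {37,77,55}
36: miss, evict 37, frames {77,55,36}
55: hit
77: hit
44: miss, evict 36, frames {77,55,44}
77: hit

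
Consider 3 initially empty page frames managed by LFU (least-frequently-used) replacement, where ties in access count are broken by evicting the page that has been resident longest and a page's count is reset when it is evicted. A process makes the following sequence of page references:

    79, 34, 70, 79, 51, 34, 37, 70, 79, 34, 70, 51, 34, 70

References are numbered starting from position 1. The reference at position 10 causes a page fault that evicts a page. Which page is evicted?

37

pos 1: 79 -> fault, frames {79}
pos 2: 34 -> fault, frames {79,34}
pos 3: 70 -> fault, frames {79,34,70}
pos 4: 79 -> hit
pos 5: 51 -> fault, evict 34, frames {79,70,51}
pos 6: 34 -> fault, evict 70, frames {79,51,34}
pos 7: 37 -> fault, evict 51, frames {79,34,37}
pos 8: 70 -> fault, evict 34, frames {79,37,70}
pos 9: 79 -> hit
pos 10: 34 -> fault, evict 37, frames {79,70,34}
At position 10, page 37 is evicted.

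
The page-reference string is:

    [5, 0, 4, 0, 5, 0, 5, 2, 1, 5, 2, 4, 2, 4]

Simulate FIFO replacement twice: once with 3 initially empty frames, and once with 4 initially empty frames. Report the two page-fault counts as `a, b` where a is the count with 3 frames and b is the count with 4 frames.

3 frames: F F F . . . . F F F . F F . → 8 faults.
4 frames: F F F . . . . F F F . . . . → 6 faults.
6 < 8: adding a frame reduced faults, as is typical.

8, 6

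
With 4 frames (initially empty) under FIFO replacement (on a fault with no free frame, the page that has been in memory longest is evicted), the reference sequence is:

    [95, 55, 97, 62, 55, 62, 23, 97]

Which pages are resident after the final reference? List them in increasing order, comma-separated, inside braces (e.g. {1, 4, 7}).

95: miss, frames {95}
55: miss, frames {95,55}
97: miss, frames {95,55,97}
62: miss, frames {95,55,97,62}
55: hit
62: hit
23: miss, evict 95, frames {55,97,62,23}
97: hit

{23, 55, 62, 97}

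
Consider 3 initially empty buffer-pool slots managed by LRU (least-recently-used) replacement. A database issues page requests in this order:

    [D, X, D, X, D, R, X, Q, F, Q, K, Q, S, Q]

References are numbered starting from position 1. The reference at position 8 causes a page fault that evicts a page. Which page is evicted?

pos 1: D -> fault, frames {D}
pos 2: X -> fault, frames {D,X}
pos 3: D -> hit
pos 4: X -> hit
pos 5: D -> hit
pos 6: R -> fault, frames {X,D,R}
pos 7: X -> hit
pos 8: Q -> fault, evict D, frames {R,X,Q}
At position 8, page D is evicted.

D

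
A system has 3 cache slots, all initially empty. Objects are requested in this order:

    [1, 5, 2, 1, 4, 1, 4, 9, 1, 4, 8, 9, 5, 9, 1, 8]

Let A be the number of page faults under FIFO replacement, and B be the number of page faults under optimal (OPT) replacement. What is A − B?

Under FIFO: F F F . F F . F . . F . F . F . → 9 faults.
Under OPT: F F F . F . . F . . F . F . . F → 8 faults.
A − B = 9 − 8 = 1.

1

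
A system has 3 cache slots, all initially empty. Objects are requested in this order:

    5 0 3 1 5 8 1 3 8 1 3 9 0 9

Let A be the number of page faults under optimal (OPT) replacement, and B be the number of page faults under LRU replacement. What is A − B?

Under OPT: F F F F . F . . . . . F F . → 7 faults.
Under LRU: F F F F F F . F . . . F F . → 9 faults.
A − B = 7 − 9 = -2.

-2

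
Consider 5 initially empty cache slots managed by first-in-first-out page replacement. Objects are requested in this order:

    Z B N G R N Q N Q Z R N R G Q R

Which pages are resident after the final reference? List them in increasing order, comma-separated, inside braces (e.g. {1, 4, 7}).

{G, N, Q, R, Z}

Z: miss, frames [Z]
B: miss, frames [Z, B]
N: miss, frames [Z, B, N]
G: miss, frames [Z, B, N, G]
R: miss, frames [Z, B, N, G, R]
N: hit
Q: miss, evict Z, frames [B, N, G, R, Q]
N: hit
Q: hit
Z: miss, evict B, frames [N, G, R, Q, Z]
R: hit
N: hit
R: hit
G: hit
Q: hit
R: hit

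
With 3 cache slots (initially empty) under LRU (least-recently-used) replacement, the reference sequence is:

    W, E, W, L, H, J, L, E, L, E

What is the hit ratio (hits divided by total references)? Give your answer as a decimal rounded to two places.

0.40

W -> fault, frames {W}
E -> fault, frames {W,E}
W -> hit
L -> fault, frames {E,W,L}
H -> fault, evict E, frames {W,L,H}
J -> fault, evict W, frames {L,H,J}
L -> hit
E -> fault, evict H, frames {J,L,E}
L -> hit
E -> hit
Hits: 4 of 10 references → 4/10 = 0.4000.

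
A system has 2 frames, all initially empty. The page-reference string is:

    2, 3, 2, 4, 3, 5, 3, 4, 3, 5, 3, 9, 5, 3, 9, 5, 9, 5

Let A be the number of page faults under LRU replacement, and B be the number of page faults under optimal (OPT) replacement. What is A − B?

Under LRU: F F . F F F . F . F . F F F F F . . → 12 faults.
Under OPT: F F . F . F . F . F . F . F . F . . → 9 faults.
A − B = 12 − 9 = 3.

3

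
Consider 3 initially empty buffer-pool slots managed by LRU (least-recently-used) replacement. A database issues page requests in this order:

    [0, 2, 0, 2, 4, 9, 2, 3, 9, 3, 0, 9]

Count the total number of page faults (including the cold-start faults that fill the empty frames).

6

0 -> fault, frames {0}
2 -> fault, frames {0,2}
0 -> hit
2 -> hit
4 -> fault, frames {0,2,4}
9 -> fault, evict 0, frames {2,4,9}
2 -> hit
3 -> fault, evict 4, frames {9,2,3}
9 -> hit
3 -> hit
0 -> fault, evict 2, frames {9,3,0}
9 -> hit
Page faults: 6.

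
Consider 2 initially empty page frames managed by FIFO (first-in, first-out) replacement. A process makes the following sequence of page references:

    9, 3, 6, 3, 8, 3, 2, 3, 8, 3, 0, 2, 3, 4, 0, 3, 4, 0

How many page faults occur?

9 -> fault, frames {9}
3 -> fault, frames {9,3}
6 -> fault, evict 9, frames {3,6}
3 -> hit
8 -> fault, evict 3, frames {6,8}
3 -> fault, evict 6, frames {8,3}
2 -> fault, evict 8, frames {3,2}
3 -> hit
8 -> fault, evict 3, frames {2,8}
3 -> fault, evict 2, frames {8,3}
0 -> fault, evict 8, frames {3,0}
2 -> fault, evict 3, frames {0,2}
3 -> fault, evict 0, frames {2,3}
4 -> fault, evict 2, frames {3,4}
0 -> fault, evict 3, frames {4,0}
3 -> fault, evict 4, frames {0,3}
4 -> fault, evict 0, frames {3,4}
0 -> fault, evict 3, frames {4,0}
Page faults: 16.

16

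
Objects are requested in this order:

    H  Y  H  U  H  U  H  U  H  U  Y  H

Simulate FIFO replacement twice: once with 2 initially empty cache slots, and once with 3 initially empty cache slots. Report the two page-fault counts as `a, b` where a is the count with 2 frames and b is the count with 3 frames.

5, 3

2 frames: F F . F F . . . . . F . → 5 faults.
3 frames: F F . F . . . . . . . . → 3 faults.
3 < 5: adding a frame reduced faults, as is typical.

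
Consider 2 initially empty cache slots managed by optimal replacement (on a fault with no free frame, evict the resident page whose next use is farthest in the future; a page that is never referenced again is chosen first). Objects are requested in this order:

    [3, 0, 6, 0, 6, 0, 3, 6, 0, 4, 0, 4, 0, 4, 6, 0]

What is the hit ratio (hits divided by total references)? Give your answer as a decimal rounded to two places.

3: fault, frames (3)
0: fault, frames (3 0)
6: fault, evict 3, frames (0 6)
0: hit
6: hit
0: hit
3: fault, evict 0, frames (6 3)
6: hit
0: fault, evict 3, frames (6 0)
4: fault, evict 6, frames (0 4)
0: hit
4: hit
0: hit
4: hit
6: fault, evict 4, frames (0 6)
0: hit
Hits: 9 of 16 references → 9/16 = 0.5625.

0.56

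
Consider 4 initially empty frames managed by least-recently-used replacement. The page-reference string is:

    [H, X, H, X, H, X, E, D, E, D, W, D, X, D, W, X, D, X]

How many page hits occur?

13

H -> fault, frames (H)
X -> fault, frames (H X)
H -> hit
X -> hit
H -> hit
X -> hit
E -> fault, frames (H X E)
D -> fault, frames (H X E D)
E -> hit
D -> hit
W -> fault, evict H, frames (X E D W)
D -> hit
X -> hit
D -> hit
W -> hit
X -> hit
D -> hit
X -> hit
Hits: 13.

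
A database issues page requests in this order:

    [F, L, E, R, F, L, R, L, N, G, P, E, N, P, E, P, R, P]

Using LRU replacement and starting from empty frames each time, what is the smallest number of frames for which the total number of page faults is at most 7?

7

f=1: 18 faults
f=2: 15 faults
f=3: 12 faults
f=4: 9 faults
f=5: 9 faults
f=6: 8 faults
f=7: 7 faults
Smallest f with faults ≤ 7 is 7.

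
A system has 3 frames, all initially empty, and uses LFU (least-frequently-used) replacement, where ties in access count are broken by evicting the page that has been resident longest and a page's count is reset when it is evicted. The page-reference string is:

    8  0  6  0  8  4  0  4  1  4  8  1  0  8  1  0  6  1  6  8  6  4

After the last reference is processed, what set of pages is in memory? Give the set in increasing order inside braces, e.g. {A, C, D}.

8: miss, frames (8)
0: miss, frames (8 0)
6: miss, frames (8 0 6)
0: hit
8: hit
4: miss, evict 6, frames (8 0 4)
0: hit
4: hit
1: miss, evict 8, frames (0 4 1)
4: hit
8: miss, evict 1, frames (0 4 8)
1: miss, evict 8, frames (0 4 1)
0: hit
8: miss, evict 1, frames (0 4 8)
1: miss, evict 8, frames (0 4 1)
0: hit
6: miss, evict 1, frames (0 4 6)
1: miss, evict 6, frames (0 4 1)
6: miss, evict 1, frames (0 4 6)
8: miss, evict 6, frames (0 4 8)
6: miss, evict 8, frames (0 4 6)
4: hit

{0, 4, 6}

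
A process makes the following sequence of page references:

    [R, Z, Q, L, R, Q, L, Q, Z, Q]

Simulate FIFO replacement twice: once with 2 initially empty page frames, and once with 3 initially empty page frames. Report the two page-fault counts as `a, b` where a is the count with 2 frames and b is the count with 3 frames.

2 frames: F F F F F F F . F F → 9 faults.
3 frames: F F F F F . . . F F → 7 faults.
7 < 9: adding a frame reduced faults, as is typical.

9, 7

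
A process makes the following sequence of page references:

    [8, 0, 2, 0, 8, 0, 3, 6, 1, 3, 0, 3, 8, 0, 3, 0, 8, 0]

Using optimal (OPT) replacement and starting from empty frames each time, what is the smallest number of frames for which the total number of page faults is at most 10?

3

f=1: 18 faults
f=2: 11 faults
f=3: 7 faults
f=4: 6 faults
f=5: 6 faults
f=6: 6 faults
Smallest f with faults ≤ 10 is 3.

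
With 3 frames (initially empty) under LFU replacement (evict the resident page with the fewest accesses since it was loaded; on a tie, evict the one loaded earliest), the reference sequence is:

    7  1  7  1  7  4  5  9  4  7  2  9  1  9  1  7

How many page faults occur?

8

7 → miss, frames [7]
1 → miss, frames [7, 1]
7 → hit
1 → hit
7 → hit
4 → miss, frames [7, 1, 4]
5 → miss, evict 4, frames [7, 1, 5]
9 → miss, evict 5, frames [7, 1, 9]
4 → miss, evict 9, frames [7, 1, 4]
7 → hit
2 → miss, evict 4, frames [7, 1, 2]
9 → miss, evict 2, frames [7, 1, 9]
1 → hit
9 → hit
1 → hit
7 → hit
Page faults: 8.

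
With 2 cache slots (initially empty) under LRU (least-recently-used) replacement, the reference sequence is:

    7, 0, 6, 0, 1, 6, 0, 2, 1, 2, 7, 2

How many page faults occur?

9

7: fault, frames (7)
0: fault, frames (7 0)
6: fault, evict 7, frames (0 6)
0: hit
1: fault, evict 6, frames (0 1)
6: fault, evict 0, frames (1 6)
0: fault, evict 1, frames (6 0)
2: fault, evict 6, frames (0 2)
1: fault, evict 0, frames (2 1)
2: hit
7: fault, evict 1, frames (2 7)
2: hit
Page faults: 9.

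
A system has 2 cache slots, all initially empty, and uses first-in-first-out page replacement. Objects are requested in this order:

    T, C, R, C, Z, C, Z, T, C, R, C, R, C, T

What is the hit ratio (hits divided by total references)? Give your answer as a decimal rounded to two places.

T -> fault, frames [T]
C -> fault, frames [T, C]
R -> fault, evict T, frames [C, R]
C -> hit
Z -> fault, evict C, frames [R, Z]
C -> fault, evict R, frames [Z, C]
Z -> hit
T -> fault, evict Z, frames [C, T]
C -> hit
R -> fault, evict C, frames [T, R]
C -> fault, evict T, frames [R, C]
R -> hit
C -> hit
T -> fault, evict R, frames [C, T]
Hits: 5 of 14 references → 5/14 = 0.3571.

0.36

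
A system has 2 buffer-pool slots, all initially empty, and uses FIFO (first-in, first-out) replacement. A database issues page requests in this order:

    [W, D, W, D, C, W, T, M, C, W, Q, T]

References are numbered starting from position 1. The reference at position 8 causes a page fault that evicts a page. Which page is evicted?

pos 1: W: miss, frames (W)
pos 2: D: miss, frames (W D)
pos 3: W: hit
pos 4: D: hit
pos 5: C: miss, evict W, frames (D C)
pos 6: W: miss, evict D, frames (C W)
pos 7: T: miss, evict C, frames (W T)
pos 8: M: miss, evict W, frames (T M)
At position 8, page W is evicted.

W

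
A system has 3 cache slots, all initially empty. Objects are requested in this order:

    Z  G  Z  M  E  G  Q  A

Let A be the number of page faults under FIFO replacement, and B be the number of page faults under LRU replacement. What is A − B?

Under FIFO: F F . F F . F F → 6 faults.
Under LRU: F F . F F F F F → 7 faults.
A − B = 6 − 7 = -1.

-1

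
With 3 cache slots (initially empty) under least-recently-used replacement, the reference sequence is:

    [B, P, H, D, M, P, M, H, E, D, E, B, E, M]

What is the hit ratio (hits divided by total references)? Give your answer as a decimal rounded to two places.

B -> fault, frames {B}
P -> fault, frames {B,P}
H -> fault, frames {B,P,H}
D -> fault, evict B, frames {P,H,D}
M -> fault, evict P, frames {H,D,M}
P -> fault, evict H, frames {D,M,P}
M -> hit
H -> fault, evict D, frames {P,M,H}
E -> fault, evict P, frames {M,H,E}
D -> fault, evict M, frames {H,E,D}
E -> hit
B -> fault, evict H, frames {D,E,B}
E -> hit
M -> fault, evict D, frames {B,E,M}
Hits: 3 of 14 references → 3/14 = 0.2143.

0.21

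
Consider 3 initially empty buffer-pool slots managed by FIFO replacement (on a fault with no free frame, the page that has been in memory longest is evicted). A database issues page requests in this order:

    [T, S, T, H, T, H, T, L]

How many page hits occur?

T → fault, frames [T]
S → fault, frames [T, S]
T → hit
H → fault, frames [T, S, H]
T → hit
H → hit
T → hit
L → fault, evict T, frames [S, H, L]
Hits: 4.

4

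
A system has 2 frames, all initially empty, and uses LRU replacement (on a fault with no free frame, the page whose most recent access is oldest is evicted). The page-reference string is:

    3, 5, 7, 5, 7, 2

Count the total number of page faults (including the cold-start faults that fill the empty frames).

4

3 → miss, frames {3}
5 → miss, frames {3,5}
7 → miss, evict 3, frames {5,7}
5 → hit
7 → hit
2 → miss, evict 5, frames {7,2}
Page faults: 4.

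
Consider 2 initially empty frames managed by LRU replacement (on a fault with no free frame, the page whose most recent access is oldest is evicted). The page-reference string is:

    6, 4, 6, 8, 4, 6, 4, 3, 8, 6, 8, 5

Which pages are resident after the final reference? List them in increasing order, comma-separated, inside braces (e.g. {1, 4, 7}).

6 → miss, frames {6}
4 → miss, frames {6,4}
6 → hit
8 → miss, evict 4, frames {6,8}
4 → miss, evict 6, frames {8,4}
6 → miss, evict 8, frames {4,6}
4 → hit
3 → miss, evict 6, frames {4,3}
8 → miss, evict 4, frames {3,8}
6 → miss, evict 3, frames {8,6}
8 → hit
5 → miss, evict 6, frames {8,5}

{5, 8}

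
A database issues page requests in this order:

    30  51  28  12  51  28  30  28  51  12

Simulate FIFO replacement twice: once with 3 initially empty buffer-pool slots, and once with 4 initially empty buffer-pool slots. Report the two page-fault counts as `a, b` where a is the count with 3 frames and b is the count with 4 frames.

6, 4

3 frames: F F F F . . F . F . → 6 faults.
4 frames: F F F F . . . . . . → 4 faults.
4 < 6: adding a frame reduced faults, as is typical.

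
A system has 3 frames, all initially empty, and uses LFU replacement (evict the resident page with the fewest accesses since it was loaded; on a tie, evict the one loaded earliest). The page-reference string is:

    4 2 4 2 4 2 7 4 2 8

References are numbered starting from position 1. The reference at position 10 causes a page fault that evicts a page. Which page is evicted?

pos 1: 4 → fault, frames (4)
pos 2: 2 → fault, frames (4 2)
pos 3: 4 → hit
pos 4: 2 → hit
pos 5: 4 → hit
pos 6: 2 → hit
pos 7: 7 → fault, frames (4 2 7)
pos 8: 4 → hit
pos 9: 2 → hit
pos 10: 8 → fault, evict 7, frames (4 2 8)
At position 10, page 7 is evicted.

7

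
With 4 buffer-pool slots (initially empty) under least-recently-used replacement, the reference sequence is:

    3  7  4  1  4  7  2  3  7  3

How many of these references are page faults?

6

3: miss, frames (3)
7: miss, frames (3 7)
4: miss, frames (3 7 4)
1: miss, frames (3 7 4 1)
4: hit
7: hit
2: miss, evict 3, frames (1 4 7 2)
3: miss, evict 1, frames (4 7 2 3)
7: hit
3: hit
Page faults: 6.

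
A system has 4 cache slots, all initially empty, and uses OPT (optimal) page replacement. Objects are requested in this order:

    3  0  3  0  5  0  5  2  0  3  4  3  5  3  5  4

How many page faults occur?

3: fault, frames [3]
0: fault, frames [3, 0]
3: hit
0: hit
5: fault, frames [3, 0, 5]
0: hit
5: hit
2: fault, frames [3, 0, 5, 2]
0: hit
3: hit
4: fault, evict 2, frames [3, 0, 5, 4]
3: hit
5: hit
3: hit
5: hit
4: hit
Page faults: 5.

5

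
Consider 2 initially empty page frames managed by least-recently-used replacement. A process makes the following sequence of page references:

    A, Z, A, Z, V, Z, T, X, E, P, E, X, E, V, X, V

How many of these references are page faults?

10

A: fault, frames [A]
Z: fault, frames [A, Z]
A: hit
Z: hit
V: fault, evict A, frames [Z, V]
Z: hit
T: fault, evict V, frames [Z, T]
X: fault, evict Z, frames [T, X]
E: fault, evict T, frames [X, E]
P: fault, evict X, frames [E, P]
E: hit
X: fault, evict P, frames [E, X]
E: hit
V: fault, evict X, frames [E, V]
X: fault, evict E, frames [V, X]
V: hit
Page faults: 10.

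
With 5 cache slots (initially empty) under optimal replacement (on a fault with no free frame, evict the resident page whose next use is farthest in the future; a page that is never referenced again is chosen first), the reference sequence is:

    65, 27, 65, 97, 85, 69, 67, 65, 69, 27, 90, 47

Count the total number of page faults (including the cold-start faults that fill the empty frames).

65: fault, frames [65]
27: fault, frames [65, 27]
65: hit
97: fault, frames [65, 27, 97]
85: fault, frames [65, 27, 97, 85]
69: fault, frames [65, 27, 97, 85, 69]
67: fault, evict 85, frames [65, 27, 97, 69, 67]
65: hit
69: hit
27: hit
90: fault, evict 67, frames [65, 27, 97, 69, 90]
47: fault, evict 90, frames [65, 27, 97, 69, 47]
Page faults: 8.

8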